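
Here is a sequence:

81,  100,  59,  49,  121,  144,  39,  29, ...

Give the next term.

169

Reading positions in blocks of 4 reveals the pattern AABB — 2 tracks woven together.
Track A: 81, 100, 121, 144 (the squares 9², 10², 11², …).
Track B: 59, 49, 39, 29 (arithmetic, step −10).
Term 9 comes from track A (its 5th entry): 169.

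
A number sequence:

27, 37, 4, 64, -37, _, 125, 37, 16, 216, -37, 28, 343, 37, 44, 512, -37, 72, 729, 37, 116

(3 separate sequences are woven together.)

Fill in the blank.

The terms cycle through 3 interleaved subsequences.
Stream A: 27, 64, 125, 216, 343, 512, 729 — consecutive cubes n³ from n = 3.
Stream B: 37, -37, 37, -37, 37, -37, 37 — alternating ±37.
Stream C: 4, ?, 16, 28, 44, 72, 116 — Fibonacci-style (each term is the sum of the two before it).
So the missing entry in stream C is 12.

12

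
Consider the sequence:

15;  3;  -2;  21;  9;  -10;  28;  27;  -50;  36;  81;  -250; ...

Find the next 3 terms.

Split by position mod 3 into 3 tracks.
Stream A = 15, 21, 28, 36: the triangular numbers T_5, T_6, ….
Stream B = 3, 9, 27, 81: powers of 3.
Stream C = -2, -10, -50, -250: geometric with ratio 5.
Position 13 → stream A, term 5 = 45.
Term 14 comes from stream B (its 5th entry): 243.
Position 15 falls in stream C as its term 5, giving -1250.

45, 243, -1250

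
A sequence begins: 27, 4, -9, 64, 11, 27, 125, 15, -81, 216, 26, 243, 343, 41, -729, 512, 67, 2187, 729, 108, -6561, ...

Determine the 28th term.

Read the sequence 3 terms at a time; column i is its own pattern.
Subsequence A: 27, 64, 125, 216, 343, 512, 729 — perfect cubes starting at 3³.
Subsequence B: 4, 11, 15, 26, 41, 67, 108 — Fibonacci-style (each term is the sum of the two before it).
Subsequence C: -9, 27, -81, 243, -729, 2187, -6561 — geometric with ratio -3.
Position 28 falls in subsequence A as its term 10, giving 1728.

1728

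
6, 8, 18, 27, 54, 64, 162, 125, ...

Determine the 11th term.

1458

The terms cycle through 2 interleaved subsequences.
Subsequence A: 6, 18, 54, 162. Multiplying by 3 each time.
Subsequence B: 8, 27, 64, 125. Perfect cubes starting at 2³.
Position 11 falls in subsequence A as its term 6, giving 1458.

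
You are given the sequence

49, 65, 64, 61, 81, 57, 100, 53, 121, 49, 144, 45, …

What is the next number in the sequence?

169

The terms cycle through 2 interleaved subsequences.
Track A = 49, 64, 81, 100, 121, 144: perfect squares starting at 7².
Track B = 65, 61, 57, 53, 49, 45: subtracting 4 each time.
Position 13 falls in track A as its term 7, giving 169.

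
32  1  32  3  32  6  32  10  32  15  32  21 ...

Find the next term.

32

Taking every 2nd term gives 2 separate tracks.
Stream A = 32, 32, 32, 32, 32, 32: always 32.
Stream B = 1, 3, 6, 10, 15, 21: triangular numbers n(n+1)/2 for n = 1, 2, ….
Position 13 falls in stream A as its term 7, giving 32.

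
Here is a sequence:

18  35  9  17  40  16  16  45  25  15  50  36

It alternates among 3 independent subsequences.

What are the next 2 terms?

Taking every 3rd term gives 3 separate tracks.
Track A: 18, 17, 16, 15. Arithmetic, step −1.
Track B: 35, 40, 45, 50. Adding 5 each time.
Track C: 9, 16, 25, 36. Consecutive squares n² from n = 3.
The 13th slot belongs to track A; its 5th term is 14.
Term 14 comes from track B (its 5th entry): 55.

14, 55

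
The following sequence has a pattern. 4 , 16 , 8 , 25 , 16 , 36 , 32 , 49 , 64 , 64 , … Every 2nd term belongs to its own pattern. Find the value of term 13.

256

Positions 1, 3, 5, … form one subsequence and positions 2, 4, 6, … form another.
Track A: 4, 8, 16, 32, 64 (powers of 2).
Track B: 16, 25, 36, 49, 64 (the squares 4², 5², 6², …).
Position 13 falls in track A as its term 7, giving 256.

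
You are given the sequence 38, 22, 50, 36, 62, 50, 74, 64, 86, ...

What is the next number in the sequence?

78

The terms cycle through 2 interleaved subsequences.
Track A: 38, 50, 62, 74, 86. Arithmetic with common difference +12.
Track B: 22, 36, 50, 64. Adding 14 each time.
Position 10 falls in track B as its term 5, giving 78.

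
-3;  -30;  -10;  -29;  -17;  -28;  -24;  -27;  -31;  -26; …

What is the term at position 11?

Taking every 2nd term gives 2 separate tracks.
Track A: -3, -10, -17, -24, -31 — subtracting 7 each time.
Track B: -30, -29, -28, -27, -26 — adding 1 each time.
Position 11 falls in track A as its term 6, giving -38.

-38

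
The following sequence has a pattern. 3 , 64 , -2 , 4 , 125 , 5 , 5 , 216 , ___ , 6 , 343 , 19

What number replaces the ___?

12

Split by position mod 3 into 3 tracks.
Stream A = 3, 4, 5, 6: adding 1 each time.
Stream B = 64, 125, 216, 343: the cubes 4³, 5³, 6³, ….
Stream C = -2, 5, ?, 19: arithmetic, step +7.
So the missing entry in stream C is 12.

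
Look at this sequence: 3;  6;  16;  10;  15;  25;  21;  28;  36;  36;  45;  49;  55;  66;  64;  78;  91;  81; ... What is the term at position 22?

136

The slot pattern repeats as AAB (period 3), so there are 2 interleaved tracks.
Track A is 3, 6, 10, 15, 21, 28, 36, 45, 55, 66, 78, 91, which is triangular numbers n(n+1)/2 for n = 2, 3, ….
Track B is 16, 25, 36, 49, 64, 81, which is perfect squares starting at 4².
Position 22 falls in track A as its term 15, giving 136.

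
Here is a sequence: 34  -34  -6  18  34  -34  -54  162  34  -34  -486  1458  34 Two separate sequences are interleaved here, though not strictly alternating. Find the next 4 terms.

-34, -4374, 13122, 34

Positions follow the repeating pattern AABB; grouping by letter gives 2 tracks.
Subsequence A: 34, -34, 34, -34, 34, -34, 34 (oscillating between 34 and -34).
Subsequence B: -6, 18, -54, 162, -486, 1458 (geometric with ratio -3).
Position 14 falls in subsequence A as its term 8, giving -34.
Position 15 falls in subsequence B as its term 7, giving -4374.
Position 16 falls in subsequence B as its term 8, giving 13122.
Position 17 falls in subsequence A as its term 9, giving 34.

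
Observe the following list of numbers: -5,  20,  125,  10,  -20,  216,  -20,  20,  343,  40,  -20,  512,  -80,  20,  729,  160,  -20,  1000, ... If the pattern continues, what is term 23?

Read the sequence 3 terms at a time; column i is its own pattern.
Subsequence A: -5, 10, -20, 40, -80, 160 — geometric, ×-2 each step.
Subsequence B: 20, -20, 20, -20, 20, -20 — the oscillation 20·(−1)^(n+1).
Subsequence C: 125, 216, 343, 512, 729, 1000 — consecutive cubes n³ from n = 5.
Position 23 → subsequence B, term 8 = -20.

-20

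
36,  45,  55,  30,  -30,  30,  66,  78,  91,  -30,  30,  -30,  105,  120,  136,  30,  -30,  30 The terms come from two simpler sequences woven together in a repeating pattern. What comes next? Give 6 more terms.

The slot pattern repeats as AAABBB (period 6), so there are 2 interleaved tracks.
Track A = 36, 45, 55, 66, 78, 91, 105, 120, 136: triangular numbers starting at T_8.
Track B = 30, -30, 30, -30, 30, -30, 30, -30, 30: oscillating between 30 and -30.
The 19th slot belongs to track A; its 10th term is 153.
Position 20 falls in track A as its term 11, giving 171.
Term 21 comes from track A (its 12th entry): 190.
Position 22 falls in track B as its term 10, giving -30.
Term 23 comes from track B (its 11th entry): 30.
Position 24 falls in track B as its term 12, giving -30.

153, 171, 190, -30, 30, -30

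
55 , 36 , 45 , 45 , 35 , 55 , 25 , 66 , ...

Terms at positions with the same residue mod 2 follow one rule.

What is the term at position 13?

Positions 1, 3, 5, … form one subsequence and positions 2, 4, 6, … form another.
Subsequence A: 55, 45, 35, 25. Linear: a_n = 65 − 10·n.
Subsequence B: 36, 45, 55, 66. Triangular numbers starting at T_8.
Term 13 comes from subsequence A (its 7th entry): -5.

-5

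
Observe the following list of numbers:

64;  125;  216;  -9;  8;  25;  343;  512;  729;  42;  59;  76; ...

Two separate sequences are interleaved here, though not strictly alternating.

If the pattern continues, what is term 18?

Positions follow the repeating pattern AAABBB; grouping by letter gives 2 tracks.
Stream A is 64, 125, 216, 343, 512, 729, which is the cubes 4³, 5³, 6³, ….
Stream B is -9, 8, 25, 42, 59, 76, which is linear: a_n = -26 + 17·n.
The 18th slot belongs to stream B; its 9th term is 127.

127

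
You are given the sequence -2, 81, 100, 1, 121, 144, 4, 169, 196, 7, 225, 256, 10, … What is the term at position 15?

Positions follow the repeating pattern ABB; grouping by letter gives 2 tracks.
Track A is -2, 1, 4, 7, 10, which is arithmetic, step +3.
Track B is 81, 100, 121, 144, 169, 196, 225, 256, which is the squares 9², 10², 11², ….
Term 15 comes from track B (its 10th entry): 324.

324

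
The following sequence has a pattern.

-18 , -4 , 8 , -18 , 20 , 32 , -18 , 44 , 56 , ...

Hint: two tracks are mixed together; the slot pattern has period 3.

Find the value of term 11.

Positions follow the repeating pattern ABB; grouping by letter gives 2 tracks.
Track A: -18, -18, -18. The constant sequence -18.
Track B: -4, 8, 20, 32, 44, 56. Arithmetic, step +12.
The 11th slot belongs to track B; its 7th term is 68.

68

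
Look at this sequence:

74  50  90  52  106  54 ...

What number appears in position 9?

138

Split by position mod 2 into 2 tracks.
Subsequence A = 74, 90, 106: arithmetic with common difference +16.
Subsequence B = 50, 52, 54: linear: a_n = 48 + 2·n.
Term 9 comes from subsequence A (its 5th entry): 138.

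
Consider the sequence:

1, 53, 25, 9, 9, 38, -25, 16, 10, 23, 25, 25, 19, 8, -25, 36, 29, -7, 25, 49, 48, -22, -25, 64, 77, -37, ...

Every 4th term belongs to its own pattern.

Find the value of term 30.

-52

Read the sequence 4 terms at a time; column i is its own pattern.
Stream A = 1, 9, 10, 19, 29, 48, 77: each term equals the sum of the previous two.
Stream B = 53, 38, 23, 8, -7, -22, -37: arithmetic with common difference −15.
Stream C = 25, -25, 25, -25, 25, -25: alternating ±25.
Stream D = 9, 16, 25, 36, 49, 64: perfect squares starting at 3².
Position 30 falls in stream B as its term 8, giving -52.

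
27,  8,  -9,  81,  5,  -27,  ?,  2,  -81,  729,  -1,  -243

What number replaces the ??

Read the sequence 3 terms at a time; column i is its own pattern.
Subsequence A is 27, 81, ?, 729, which is powers 3^3, 3^4, 3^5, ….
Subsequence B is 8, 5, 2, -1, which is arithmetic, step −3.
Subsequence C is -9, -27, -81, -243, which is a geometric progression (common ratio 3).
Subsequence A's pattern makes the blank 243.

243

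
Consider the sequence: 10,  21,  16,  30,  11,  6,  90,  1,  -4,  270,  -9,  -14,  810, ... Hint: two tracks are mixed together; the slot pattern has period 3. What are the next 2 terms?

Reading positions in blocks of 3 reveals the pattern ABB — 2 tracks woven together.
Track A = 10, 30, 90, 270, 810: a geometric progression (common ratio 3).
Track B = 21, 16, 11, 6, 1, -4, -9, -14: linear: a_n = 26 − 5·n.
Term 14 comes from track B (its 9th entry): -19.
Position 15 falls in track B as its term 10, giving -24.

-19, -24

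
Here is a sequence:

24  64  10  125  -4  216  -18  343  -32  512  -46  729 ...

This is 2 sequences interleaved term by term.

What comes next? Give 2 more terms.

Odd-indexed and even-indexed terms follow separate rules.
Track A = 24, 10, -4, -18, -32, -46: linear: a_n = 38 − 14·n.
Track B = 64, 125, 216, 343, 512, 729: perfect cubes starting at 4³.
Term 13 comes from track A (its 7th entry): -60.
Position 14 → track B, term 7 = 1000.

-60, 1000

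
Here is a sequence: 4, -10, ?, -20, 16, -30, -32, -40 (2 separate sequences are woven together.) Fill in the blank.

-8

Positions 1, 3, 5, … form one subsequence and positions 2, 4, 6, … form another.
Stream A = 4, ?, 16, -32: geometric, ×-2 each step.
Stream B = -10, -20, -30, -40: arithmetic with common difference −10.
Filling stream A at index 2 by its rule yields -8.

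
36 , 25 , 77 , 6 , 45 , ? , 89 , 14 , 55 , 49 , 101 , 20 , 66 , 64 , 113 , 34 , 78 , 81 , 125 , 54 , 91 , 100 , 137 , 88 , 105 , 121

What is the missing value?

36

Split by position mod 4 into 4 tracks.
Track A: 36, 45, 55, 66, 78, 91, 105 (triangular numbers starting at T_8).
Track B: 25, ?, 49, 64, 81, 100, 121 (the squares 5², 6², 7², …).
Track C: 77, 89, 101, 113, 125, 137 (linear: a_n = 65 + 12·n).
Track D: 6, 14, 20, 34, 54, 88 (a Fibonacci-like recurrence a_n = a_{n-1} + a_{n-2}).
Filling track B at index 2 by its rule yields 36.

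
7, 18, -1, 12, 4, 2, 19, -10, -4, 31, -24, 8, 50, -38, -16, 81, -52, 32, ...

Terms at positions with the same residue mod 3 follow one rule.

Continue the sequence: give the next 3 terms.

131, -66, -64

Read the sequence 3 terms at a time; column i is its own pattern.
Subsequence A is 7, 12, 19, 31, 50, 81, which is a Fibonacci-like recurrence a_n = a_{n-1} + a_{n-2}.
Subsequence B is 18, 4, -10, -24, -38, -52, which is arithmetic, step −14.
Subsequence C is -1, 2, -4, 8, -16, 32, which is geometric with ratio -2.
Term 19 comes from subsequence A (its 7th entry): 131.
The 20th slot belongs to subsequence B; its 7th term is -66.
Position 21 → subsequence C, term 7 = -64.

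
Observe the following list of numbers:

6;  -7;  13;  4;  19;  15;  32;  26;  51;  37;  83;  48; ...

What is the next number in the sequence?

Taking every 2nd term gives 2 separate tracks.
Track A: 6, 13, 19, 32, 51, 83 (a Fibonacci-like recurrence a_n = a_{n-1} + a_{n-2}).
Track B: -7, 4, 15, 26, 37, 48 (adding 11 each time).
Term 13 comes from track A (its 7th entry): 134.

134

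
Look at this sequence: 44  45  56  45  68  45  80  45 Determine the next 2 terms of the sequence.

92, 45

Taking every 2nd term gives 2 separate tracks.
Stream A: 44, 56, 68, 80 — arithmetic with common difference +12.
Stream B: 45, 45, 45, 45 — the constant sequence 45.
The 9th slot belongs to stream A; its 5th term is 92.
The 10th slot belongs to stream B; its 5th term is 45.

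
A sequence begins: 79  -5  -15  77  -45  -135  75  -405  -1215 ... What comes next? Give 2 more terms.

73, -3645

Positions follow the repeating pattern ABB; grouping by letter gives 2 tracks.
Stream A: 79, 77, 75 (subtracting 2 each time).
Stream B: -5, -15, -45, -135, -405, -1215 (multiplying by 3 each time).
Position 10 → stream A, term 4 = 73.
Term 11 comes from stream B (its 7th entry): -3645.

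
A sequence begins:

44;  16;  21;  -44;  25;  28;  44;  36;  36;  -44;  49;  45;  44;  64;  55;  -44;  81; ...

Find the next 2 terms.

Split by position mod 3: positions 1, 4, 7, … form one track, and each other residue class forms its own.
Track A: 44, -44, 44, -44, 44, -44 — alternating ±44.
Track B: 16, 25, 36, 49, 64, 81 — consecutive squares n² from n = 4.
Track C: 21, 28, 36, 45, 55 — the triangular numbers T_6, T_7, ….
Term 18 comes from track C (its 6th entry): 66.
The 19th slot belongs to track A; its 7th term is 44.

66, 44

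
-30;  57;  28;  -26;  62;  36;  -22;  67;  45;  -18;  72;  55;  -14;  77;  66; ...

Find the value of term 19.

-6

Split by position mod 3: positions 1, 4, 7, … form one track, and each other residue class forms its own.
Stream A = -30, -26, -22, -18, -14: linear: a_n = -34 + 4·n.
Stream B = 57, 62, 67, 72, 77: linear: a_n = 52 + 5·n.
Stream C = 28, 36, 45, 55, 66: the triangular numbers T_7, T_8, ….
The 19th slot belongs to stream A; its 7th term is -6.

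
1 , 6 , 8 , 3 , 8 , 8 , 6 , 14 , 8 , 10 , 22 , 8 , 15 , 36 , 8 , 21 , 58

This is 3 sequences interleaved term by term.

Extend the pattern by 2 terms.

The terms cycle through 3 interleaved subsequences.
Track A: 1, 3, 6, 10, 15, 21 — triangular numbers n(n+1)/2 for n = 1, 2, ….
Track B: 6, 8, 14, 22, 36, 58 — each term equals the sum of the previous two.
Track C: 8, 8, 8, 8, 8 — constant 8.
Position 18 → track C, term 6 = 8.
Position 19 → track A, term 7 = 28.

8, 28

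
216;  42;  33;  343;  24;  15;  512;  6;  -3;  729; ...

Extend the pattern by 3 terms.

The slot pattern repeats as ABB (period 3), so there are 2 interleaved tracks.
Subsequence A: 216, 343, 512, 729 — perfect cubes starting at 6³.
Subsequence B: 42, 33, 24, 15, 6, -3 — subtracting 9 each time.
Term 11 comes from subsequence B (its 7th entry): -12.
Position 12 falls in subsequence B as its term 8, giving -21.
The 13th slot belongs to subsequence A; its 5th term is 1000.

-12, -21, 1000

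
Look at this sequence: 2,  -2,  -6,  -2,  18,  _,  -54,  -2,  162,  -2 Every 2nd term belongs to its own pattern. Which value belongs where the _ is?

-2

Odd-indexed and even-indexed terms follow separate rules.
Stream A: 2, -6, 18, -54, 162 — geometric with ratio -3.
Stream B: -2, -2, ?, -2, -2 — constant -2.
The gap is stream B's term 3; the rule gives -2.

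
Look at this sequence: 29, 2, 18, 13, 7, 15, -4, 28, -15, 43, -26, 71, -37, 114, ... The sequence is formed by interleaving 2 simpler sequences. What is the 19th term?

-70

Odd-indexed and even-indexed terms follow separate rules.
Track A: 29, 18, 7, -4, -15, -26, -37. Linear: a_n = 40 − 11·n.
Track B: 2, 13, 15, 28, 43, 71, 114. Fibonacci-style (each term is the sum of the two before it).
The 19th slot belongs to track A; its 10th term is -70.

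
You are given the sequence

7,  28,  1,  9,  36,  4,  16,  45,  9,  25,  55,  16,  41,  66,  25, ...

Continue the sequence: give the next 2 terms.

Split by position mod 3 into 3 tracks.
Track A: 7, 9, 16, 25, 41 — a Fibonacci-like recurrence a_n = a_{n-1} + a_{n-2}.
Track B: 28, 36, 45, 55, 66 — the triangular numbers T_7, T_8, ….
Track C: 1, 4, 9, 16, 25 — the squares 1², 2², 3², ….
The 16th slot belongs to track A; its 6th term is 66.
Position 17 → track B, term 6 = 78.

66, 78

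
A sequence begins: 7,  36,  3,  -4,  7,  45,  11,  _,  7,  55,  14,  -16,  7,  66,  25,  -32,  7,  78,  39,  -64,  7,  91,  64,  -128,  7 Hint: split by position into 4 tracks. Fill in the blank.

Split by position mod 4 into 4 tracks.
Subsequence A: 7, 7, 7, 7, 7, 7, 7 (the constant sequence 7).
Subsequence B: 36, 45, 55, 66, 78, 91 (triangular numbers n(n+1)/2 for n = 8, 9, …).
Subsequence C: 3, 11, 14, 25, 39, 64 (each term equals the sum of the previous two).
Subsequence D: -4, ?, -16, -32, -64, -128 (a geometric progression (common ratio 2)).
Subsequence D's pattern makes the blank -8.

-8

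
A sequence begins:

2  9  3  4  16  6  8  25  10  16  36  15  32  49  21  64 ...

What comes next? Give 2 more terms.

Split by position mod 3 into 3 tracks.
Track A: 2, 4, 8, 16, 32, 64 — powers of 2.
Track B: 9, 16, 25, 36, 49 — the squares 3², 4², 5², ….
Track C: 3, 6, 10, 15, 21 — the triangular numbers T_2, T_3, ….
Position 17 → track B, term 6 = 64.
Term 18 comes from track C (its 6th entry): 28.

64, 28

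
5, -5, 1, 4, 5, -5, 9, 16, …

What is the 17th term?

5

The slot pattern repeats as AABB (period 4), so there are 2 interleaved tracks.
Track A: 5, -5, 5, -5. Oscillating between 5 and -5.
Track B: 1, 4, 9, 16. The squares 1², 2², 3², ….
Position 17 falls in track A as its term 9, giving 5.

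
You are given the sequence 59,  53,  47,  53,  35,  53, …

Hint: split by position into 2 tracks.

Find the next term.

Taking every 2nd term gives 2 separate tracks.
Subsequence A: 59, 47, 35 — linear: a_n = 71 − 12·n.
Subsequence B: 53, 53, 53 — the constant sequence 53.
Position 7 → subsequence A, term 4 = 23.

23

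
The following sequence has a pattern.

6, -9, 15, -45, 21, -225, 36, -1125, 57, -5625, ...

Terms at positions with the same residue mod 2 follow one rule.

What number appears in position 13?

Odd-indexed and even-indexed terms follow separate rules.
Track A = 6, 15, 21, 36, 57: each term equals the sum of the previous two.
Track B = -9, -45, -225, -1125, -5625: geometric with ratio 5.
The 13th slot belongs to track A; its 7th term is 150.

150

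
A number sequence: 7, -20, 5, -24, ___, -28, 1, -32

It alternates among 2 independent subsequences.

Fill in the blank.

3

Odd-indexed and even-indexed terms follow separate rules.
Track A = 7, 5, ?, 1: subtracting 2 each time.
Track B = -20, -24, -28, -32: linear: a_n = -16 − 4·n.
So the missing entry in track A is 3.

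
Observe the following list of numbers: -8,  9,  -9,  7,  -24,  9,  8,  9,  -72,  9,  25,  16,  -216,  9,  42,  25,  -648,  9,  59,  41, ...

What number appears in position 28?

Split by position mod 4: positions 1, 5, 9, … form one track, and each other residue class forms its own.
Stream A: -8, -24, -72, -216, -648 (a geometric progression (common ratio 3)).
Stream B: 9, 9, 9, 9, 9 (the constant sequence 9).
Stream C: -9, 8, 25, 42, 59 (adding 17 each time).
Stream D: 7, 9, 16, 25, 41 (a Fibonacci-like recurrence a_n = a_{n-1} + a_{n-2}).
Term 28 comes from stream D (its 7th entry): 107.

107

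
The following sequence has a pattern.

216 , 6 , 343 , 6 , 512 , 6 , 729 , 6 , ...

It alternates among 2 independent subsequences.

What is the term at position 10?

Split by position mod 2 into 2 tracks.
Stream A is 216, 343, 512, 729, which is consecutive cubes n³ from n = 6.
Stream B is 6, 6, 6, 6, which is the constant sequence 6.
Position 10 falls in stream B as its term 5, giving 6.

6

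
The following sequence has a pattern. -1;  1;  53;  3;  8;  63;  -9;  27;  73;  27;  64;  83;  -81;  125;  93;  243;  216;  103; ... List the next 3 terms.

-729, 343, 113

Taking every 3rd term gives 3 separate tracks.
Track A: -1, 3, -9, 27, -81, 243 (geometric with ratio -3).
Track B: 1, 8, 27, 64, 125, 216 (the cubes 1³, 2³, 3³, …).
Track C: 53, 63, 73, 83, 93, 103 (arithmetic with common difference +10).
Position 19 falls in track A as its term 7, giving -729.
Position 20 → track B, term 7 = 343.
Position 21 → track C, term 7 = 113.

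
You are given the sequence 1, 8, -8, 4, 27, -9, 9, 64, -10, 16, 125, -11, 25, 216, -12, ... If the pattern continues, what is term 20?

512

Split by position mod 3 into 3 tracks.
Track A = 1, 4, 9, 16, 25: the squares 1², 2², 3², ….
Track B = 8, 27, 64, 125, 216: perfect cubes starting at 2³.
Track C = -8, -9, -10, -11, -12: arithmetic, step −1.
Term 20 comes from track B (its 7th entry): 512.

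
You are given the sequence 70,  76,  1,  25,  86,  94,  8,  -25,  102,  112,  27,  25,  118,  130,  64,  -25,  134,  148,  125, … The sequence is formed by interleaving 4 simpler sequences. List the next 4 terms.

The terms cycle through 4 interleaved subsequences.
Stream A: 70, 86, 102, 118, 134. Arithmetic, step +16.
Stream B: 76, 94, 112, 130, 148. Linear: a_n = 58 + 18·n.
Stream C: 1, 8, 27, 64, 125. Perfect cubes starting at 1³.
Stream D: 25, -25, 25, -25. The oscillation 25·(−1)^(n+1).
Term 20 comes from stream D (its 5th entry): 25.
Position 21 → stream A, term 6 = 150.
The 22nd slot belongs to stream B; its 6th term is 166.
Term 23 comes from stream C (its 6th entry): 216.

25, 150, 166, 216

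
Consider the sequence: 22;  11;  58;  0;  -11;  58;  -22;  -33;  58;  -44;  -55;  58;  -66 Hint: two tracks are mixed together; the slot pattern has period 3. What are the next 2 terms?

Reading positions in blocks of 3 reveals the pattern AAB — 2 tracks woven together.
Track A is 22, 11, 0, -11, -22, -33, -44, -55, -66, which is subtracting 11 each time.
Track B is 58, 58, 58, 58, which is always 58.
Term 14 comes from track A (its 10th entry): -77.
Term 15 comes from track B (its 5th entry): 58.

-77, 58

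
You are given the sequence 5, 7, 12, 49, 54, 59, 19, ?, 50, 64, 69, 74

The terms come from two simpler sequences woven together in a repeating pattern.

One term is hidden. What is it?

Positions follow the repeating pattern AAABBB; grouping by letter gives 2 tracks.
Subsequence A: 5, 7, 12, 19, ?, 50. Fibonacci-style (each term is the sum of the two before it).
Subsequence B: 49, 54, 59, 64, 69, 74. Linear: a_n = 44 + 5·n.
So the missing entry in subsequence A is 31.

31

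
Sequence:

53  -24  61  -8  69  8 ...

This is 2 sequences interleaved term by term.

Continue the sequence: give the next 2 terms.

Odd-indexed and even-indexed terms follow separate rules.
Track A: 53, 61, 69. Linear: a_n = 45 + 8·n.
Track B: -24, -8, 8. Linear: a_n = -40 + 16·n.
The 7th slot belongs to track A; its 4th term is 77.
Position 8 → track B, term 4 = 24.

77, 24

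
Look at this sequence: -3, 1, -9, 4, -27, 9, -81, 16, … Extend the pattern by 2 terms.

Odd-indexed and even-indexed terms follow separate rules.
Track A: -3, -9, -27, -81 — a geometric progression (common ratio 3).
Track B: 1, 4, 9, 16 — perfect squares starting at 1².
The 9th slot belongs to track A; its 5th term is -243.
The 10th slot belongs to track B; its 5th term is 25.

-243, 25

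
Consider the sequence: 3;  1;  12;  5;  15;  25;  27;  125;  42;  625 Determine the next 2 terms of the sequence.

Split by position mod 2 into 2 tracks.
Track A = 3, 12, 15, 27, 42: Fibonacci-style (each term is the sum of the two before it).
Track B = 1, 5, 25, 125, 625: powers 5^0, 5^1, 5^2, ….
Position 11 falls in track A as its term 6, giving 69.
Position 12 falls in track B as its term 6, giving 3125.

69, 3125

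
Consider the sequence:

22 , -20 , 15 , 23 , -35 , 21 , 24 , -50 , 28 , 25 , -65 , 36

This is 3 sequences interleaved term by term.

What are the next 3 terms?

Taking every 3rd term gives 3 separate tracks.
Track A is 22, 23, 24, 25, which is arithmetic with common difference +1.
Track B is -20, -35, -50, -65, which is subtracting 15 each time.
Track C is 15, 21, 28, 36, which is triangular numbers starting at T_5.
Position 13 falls in track A as its term 5, giving 26.
Term 14 comes from track B (its 5th entry): -80.
The 15th slot belongs to track C; its 5th term is 45.

26, -80, 45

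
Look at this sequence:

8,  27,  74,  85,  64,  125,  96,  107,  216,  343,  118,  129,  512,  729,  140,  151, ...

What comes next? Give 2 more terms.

The slot pattern repeats as AABB (period 4), so there are 2 interleaved tracks.
Track A is 8, 27, 64, 125, 216, 343, 512, 729, which is the cubes 2³, 3³, 4³, ….
Track B is 74, 85, 96, 107, 118, 129, 140, 151, which is linear: a_n = 63 + 11·n.
Position 17 falls in track A as its term 9, giving 1000.
Position 18 falls in track A as its term 10, giving 1331.

1000, 1331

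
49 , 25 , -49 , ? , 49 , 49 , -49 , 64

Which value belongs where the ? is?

36

The terms cycle through 2 interleaved subsequences.
Subsequence A: 49, -49, 49, -49 — oscillating between 49 and -49.
Subsequence B: 25, ?, 49, 64 — consecutive squares n² from n = 5.
The gap is subsequence B's term 2; the rule gives 36.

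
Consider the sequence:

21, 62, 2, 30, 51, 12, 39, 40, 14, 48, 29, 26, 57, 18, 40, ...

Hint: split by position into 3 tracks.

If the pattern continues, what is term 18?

Read the sequence 3 terms at a time; column i is its own pattern.
Track A: 21, 30, 39, 48, 57 — arithmetic with common difference +9.
Track B: 62, 51, 40, 29, 18 — arithmetic, step −11.
Track C: 2, 12, 14, 26, 40 — each term equals the sum of the previous two.
Position 18 → track C, term 6 = 66.

66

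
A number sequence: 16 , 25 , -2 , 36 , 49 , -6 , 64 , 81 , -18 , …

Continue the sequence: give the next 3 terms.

The slot pattern repeats as AAB (period 3), so there are 2 interleaved tracks.
Track A = 16, 25, 36, 49, 64, 81: the squares 4², 5², 6², ….
Track B = -2, -6, -18: geometric, ×3 each step.
The 10th slot belongs to track A; its 7th term is 100.
Position 11 → track A, term 8 = 121.
Position 12 falls in track B as its term 4, giving -54.

100, 121, -54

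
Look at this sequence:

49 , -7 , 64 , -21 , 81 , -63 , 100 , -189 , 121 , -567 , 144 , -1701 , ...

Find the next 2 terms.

169, -5103

Split by position mod 2 into 2 tracks.
Subsequence A = 49, 64, 81, 100, 121, 144: consecutive squares n² from n = 7.
Subsequence B = -7, -21, -63, -189, -567, -1701: a geometric progression (common ratio 3).
Position 13 falls in subsequence A as its term 7, giving 169.
Position 14 → subsequence B, term 7 = -5103.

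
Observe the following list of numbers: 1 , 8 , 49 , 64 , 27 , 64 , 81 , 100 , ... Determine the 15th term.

169

The slot pattern repeats as AABB (period 4), so there are 2 interleaved tracks.
Track A = 1, 8, 27, 64: the cubes 1³, 2³, 3³, ….
Track B = 49, 64, 81, 100: the squares 7², 8², 9², ….
Position 15 → track B, term 7 = 169.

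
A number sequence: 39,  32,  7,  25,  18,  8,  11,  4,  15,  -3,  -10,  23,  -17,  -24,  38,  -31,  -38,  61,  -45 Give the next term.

Positions follow the repeating pattern AAB; grouping by letter gives 2 tracks.
Subsequence A = 39, 32, 25, 18, 11, 4, -3, -10, -17, -24, -31, -38, -45: arithmetic with common difference −7.
Subsequence B = 7, 8, 15, 23, 38, 61: a Fibonacci-like recurrence a_n = a_{n-1} + a_{n-2}.
Term 20 comes from subsequence A (its 14th entry): -52.

-52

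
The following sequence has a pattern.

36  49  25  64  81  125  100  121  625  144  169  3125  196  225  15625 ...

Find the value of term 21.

390625

Positions follow the repeating pattern AAB; grouping by letter gives 2 tracks.
Track A: 36, 49, 64, 81, 100, 121, 144, 169, 196, 225. The squares 6², 7², 8², ….
Track B: 25, 125, 625, 3125, 15625. Powers of 5.
Position 21 → track B, term 7 = 390625.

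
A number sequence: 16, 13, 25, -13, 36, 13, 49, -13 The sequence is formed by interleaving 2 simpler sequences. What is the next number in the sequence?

Taking every 2nd term gives 2 separate tracks.
Stream A is 16, 25, 36, 49, which is perfect squares starting at 4².
Stream B is 13, -13, 13, -13, which is alternating ±13.
The 9th slot belongs to stream A; its 5th term is 64.

64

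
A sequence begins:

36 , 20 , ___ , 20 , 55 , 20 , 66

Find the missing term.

Odd-indexed and even-indexed terms follow separate rules.
Track A: 36, ?, 55, 66 (triangular numbers n(n+1)/2 for n = 8, 9, …).
Track B: 20, 20, 20 (always 20).
So the missing entry in track A is 45.

45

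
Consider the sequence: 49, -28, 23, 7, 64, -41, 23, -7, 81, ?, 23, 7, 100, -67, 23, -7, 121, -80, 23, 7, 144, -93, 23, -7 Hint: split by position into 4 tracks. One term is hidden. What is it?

-54

Taking every 4th term gives 4 separate tracks.
Track A = 49, 64, 81, 100, 121, 144: consecutive squares n² from n = 7.
Track B = -28, -41, ?, -67, -80, -93: linear: a_n = -15 − 13·n.
Track C = 23, 23, 23, 23, 23, 23: the constant sequence 23.
Track D = 7, -7, 7, -7, 7, -7: alternating ±7.
Filling track B at index 3 by its rule yields -54.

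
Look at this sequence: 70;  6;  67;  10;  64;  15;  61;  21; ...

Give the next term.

58

Taking every 2nd term gives 2 separate tracks.
Track A = 70, 67, 64, 61: subtracting 3 each time.
Track B = 6, 10, 15, 21: triangular numbers starting at T_3.
The 9th slot belongs to track A; its 5th term is 58.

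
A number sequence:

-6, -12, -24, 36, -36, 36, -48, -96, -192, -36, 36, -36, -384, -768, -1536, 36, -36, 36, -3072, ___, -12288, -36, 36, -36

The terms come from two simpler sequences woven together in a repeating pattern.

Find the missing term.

The slot pattern repeats as AAABBB (period 6), so there are 2 interleaved tracks.
Stream A = -6, -12, -24, -48, -96, -192, -384, -768, -1536, -3072, ?, -12288: geometric, ×2 each step.
Stream B = 36, -36, 36, -36, 36, -36, 36, -36, 36, -36, 36, -36: oscillating between 36 and -36.
So the missing entry in stream A is -6144.

-6144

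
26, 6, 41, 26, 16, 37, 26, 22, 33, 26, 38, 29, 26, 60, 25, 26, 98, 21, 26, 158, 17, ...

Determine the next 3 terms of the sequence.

26, 256, 13

Split by position mod 3 into 3 tracks.
Track A is 26, 26, 26, 26, 26, 26, 26, which is always 26.
Track B is 6, 16, 22, 38, 60, 98, 158, which is a Fibonacci-like recurrence a_n = a_{n-1} + a_{n-2}.
Track C is 41, 37, 33, 29, 25, 21, 17, which is arithmetic, step −4.
Position 22 → track A, term 8 = 26.
Position 23 falls in track B as its term 8, giving 256.
The 24th slot belongs to track C; its 8th term is 13.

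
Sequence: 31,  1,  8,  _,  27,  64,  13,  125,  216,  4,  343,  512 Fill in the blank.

22

Positions follow the repeating pattern ABB; grouping by letter gives 2 tracks.
Track A: 31, ?, 13, 4. Linear: a_n = 40 − 9·n.
Track B: 1, 8, 27, 64, 125, 216, 343, 512. Consecutive cubes n³ from n = 1.
So the missing entry in track A is 22.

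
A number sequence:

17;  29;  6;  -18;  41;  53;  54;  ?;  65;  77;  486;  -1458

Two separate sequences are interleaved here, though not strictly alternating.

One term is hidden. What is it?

-162

Positions follow the repeating pattern AABB; grouping by letter gives 2 tracks.
Track A: 17, 29, 41, 53, 65, 77. Adding 12 each time.
Track B: 6, -18, 54, ?, 486, -1458. Geometric, ×-3 each step.
So the missing entry in track B is -162.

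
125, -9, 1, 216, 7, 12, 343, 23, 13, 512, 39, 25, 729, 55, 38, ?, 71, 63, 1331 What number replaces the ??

The terms cycle through 3 interleaved subsequences.
Track A: 125, 216, 343, 512, 729, ?, 1331 (the cubes 5³, 6³, 7³, …).
Track B: -9, 7, 23, 39, 55, 71 (arithmetic, step +16).
Track C: 1, 12, 13, 25, 38, 63 (each term equals the sum of the previous two).
So the missing entry in track A is 1000.

1000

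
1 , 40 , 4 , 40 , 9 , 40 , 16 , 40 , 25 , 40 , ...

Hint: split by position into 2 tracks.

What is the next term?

The terms cycle through 2 interleaved subsequences.
Track A: 1, 4, 9, 16, 25 (perfect squares starting at 1²).
Track B: 40, 40, 40, 40, 40 (constant 40).
The 11th slot belongs to track A; its 6th term is 36.

36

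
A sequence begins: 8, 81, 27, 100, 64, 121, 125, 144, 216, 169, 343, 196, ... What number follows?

Taking every 2nd term gives 2 separate tracks.
Stream A is 8, 27, 64, 125, 216, 343, which is consecutive cubes n³ from n = 2.
Stream B is 81, 100, 121, 144, 169, 196, which is perfect squares starting at 9².
Position 13 → stream A, term 7 = 512.

512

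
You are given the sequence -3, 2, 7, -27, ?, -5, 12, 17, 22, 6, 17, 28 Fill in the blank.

-16

Reading positions in blocks of 6 reveals the pattern AAABBB — 2 tracks woven together.
Stream A = -3, 2, 7, 12, 17, 22: adding 5 each time.
Stream B = -27, ?, -5, 6, 17, 28: linear: a_n = -38 + 11·n.
Stream B's pattern makes the blank -16.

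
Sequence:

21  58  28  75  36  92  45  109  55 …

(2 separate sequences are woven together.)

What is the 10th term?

126

Split by position mod 2 into 2 tracks.
Track A: 21, 28, 36, 45, 55. Triangular numbers n(n+1)/2 for n = 6, 7, ….
Track B: 58, 75, 92, 109. Linear: a_n = 41 + 17·n.
Position 10 falls in track B as its term 5, giving 126.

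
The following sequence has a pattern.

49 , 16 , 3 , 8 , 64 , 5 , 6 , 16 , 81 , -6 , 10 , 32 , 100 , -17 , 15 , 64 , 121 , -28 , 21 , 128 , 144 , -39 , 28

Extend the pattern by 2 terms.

256, 169

Taking every 4th term gives 4 separate tracks.
Stream A = 49, 64, 81, 100, 121, 144: perfect squares starting at 7².
Stream B = 16, 5, -6, -17, -28, -39: arithmetic, step −11.
Stream C = 3, 6, 10, 15, 21, 28: triangular numbers n(n+1)/2 for n = 2, 3, ….
Stream D = 8, 16, 32, 64, 128: successive powers of 2.
Position 24 → stream D, term 6 = 256.
The 25th slot belongs to stream A; its 7th term is 169.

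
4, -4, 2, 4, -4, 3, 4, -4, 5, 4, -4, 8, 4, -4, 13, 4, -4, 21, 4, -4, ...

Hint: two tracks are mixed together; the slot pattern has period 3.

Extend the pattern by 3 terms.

Reading positions in blocks of 3 reveals the pattern AAB — 2 tracks woven together.
Track A: 4, -4, 4, -4, 4, -4, 4, -4, 4, -4, 4, -4, 4, -4. The oscillation 4·(−1)^(n+1).
Track B: 2, 3, 5, 8, 13, 21. Fibonacci-style (each term is the sum of the two before it).
The 21st slot belongs to track B; its 7th term is 34.
Position 22 → track A, term 15 = 4.
Position 23 falls in track A as its term 16, giving -4.

34, 4, -4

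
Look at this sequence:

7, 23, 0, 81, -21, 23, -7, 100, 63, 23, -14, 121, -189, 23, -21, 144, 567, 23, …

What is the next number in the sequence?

The terms cycle through 4 interleaved subsequences.
Track A is 7, -21, 63, -189, 567, which is geometric, ×-3 each step.
Track B is 23, 23, 23, 23, 23, which is the constant sequence 23.
Track C is 0, -7, -14, -21, which is linear: a_n = 7 − 7·n.
Track D is 81, 100, 121, 144, which is consecutive squares n² from n = 9.
Position 19 → track C, term 5 = -28.

-28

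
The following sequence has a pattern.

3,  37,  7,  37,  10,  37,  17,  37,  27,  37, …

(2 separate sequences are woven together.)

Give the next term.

44

Odd-indexed and even-indexed terms follow separate rules.
Track A: 3, 7, 10, 17, 27. A Fibonacci-like recurrence a_n = a_{n-1} + a_{n-2}.
Track B: 37, 37, 37, 37, 37. Constant 37.
Position 11 falls in track A as its term 6, giving 44.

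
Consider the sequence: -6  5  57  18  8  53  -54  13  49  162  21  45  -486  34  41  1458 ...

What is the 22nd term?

13122

Taking every 3rd term gives 3 separate tracks.
Track A = -6, 18, -54, 162, -486, 1458: multiplying by -3 each time.
Track B = 5, 8, 13, 21, 34: Fibonacci-style (each term is the sum of the two before it).
Track C = 57, 53, 49, 45, 41: arithmetic with common difference −4.
Position 22 falls in track A as its term 8, giving 13122.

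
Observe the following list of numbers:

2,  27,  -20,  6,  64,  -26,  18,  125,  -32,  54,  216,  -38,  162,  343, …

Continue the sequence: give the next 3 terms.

Read the sequence 3 terms at a time; column i is its own pattern.
Track A is 2, 6, 18, 54, 162, which is a geometric progression (common ratio 3).
Track B is 27, 64, 125, 216, 343, which is the cubes 3³, 4³, 5³, ….
Track C is -20, -26, -32, -38, which is arithmetic, step −6.
Term 15 comes from track C (its 5th entry): -44.
Position 16 falls in track A as its term 6, giving 486.
Position 17 → track B, term 6 = 512.

-44, 486, 512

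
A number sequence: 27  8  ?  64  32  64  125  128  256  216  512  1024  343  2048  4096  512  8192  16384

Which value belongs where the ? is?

16

Reading positions in blocks of 3 reveals the pattern ABB — 2 tracks woven together.
Track A: 27, 64, 125, 216, 343, 512 — perfect cubes starting at 3³.
Track B: 8, ?, 32, 64, 128, 256, 512, 1024, 2048, 4096, 8192, 16384 — geometric with ratio 2.
Track B's pattern makes the blank 16.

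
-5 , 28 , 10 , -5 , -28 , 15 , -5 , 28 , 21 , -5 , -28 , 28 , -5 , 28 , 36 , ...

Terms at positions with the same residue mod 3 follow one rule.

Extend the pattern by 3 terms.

Read the sequence 3 terms at a time; column i is its own pattern.
Subsequence A: -5, -5, -5, -5, -5. The constant sequence -5.
Subsequence B: 28, -28, 28, -28, 28. The oscillation 28·(−1)^(n+1).
Subsequence C: 10, 15, 21, 28, 36. Triangular numbers n(n+1)/2 for n = 4, 5, ….
Position 16 → subsequence A, term 6 = -5.
Term 17 comes from subsequence B (its 6th entry): -28.
The 18th slot belongs to subsequence C; its 6th term is 45.

-5, -28, 45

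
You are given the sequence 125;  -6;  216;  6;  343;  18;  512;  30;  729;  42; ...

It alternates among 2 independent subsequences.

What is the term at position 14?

The terms cycle through 2 interleaved subsequences.
Track A is 125, 216, 343, 512, 729, which is the cubes 5³, 6³, 7³, ….
Track B is -6, 6, 18, 30, 42, which is adding 12 each time.
Position 14 → track B, term 7 = 66.

66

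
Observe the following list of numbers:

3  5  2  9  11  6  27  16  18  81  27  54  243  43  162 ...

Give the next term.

729

Split by position mod 3: positions 1, 4, 7, … form one track, and each other residue class forms its own.
Track A = 3, 9, 27, 81, 243: powers 3^1, 3^2, 3^3, ….
Track B = 5, 11, 16, 27, 43: each term equals the sum of the previous two.
Track C = 2, 6, 18, 54, 162: geometric with ratio 3.
Term 16 comes from track A (its 6th entry): 729.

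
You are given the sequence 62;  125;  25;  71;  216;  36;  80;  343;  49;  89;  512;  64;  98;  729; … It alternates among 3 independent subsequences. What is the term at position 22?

125

Read the sequence 3 terms at a time; column i is its own pattern.
Track A is 62, 71, 80, 89, 98, which is linear: a_n = 53 + 9·n.
Track B is 125, 216, 343, 512, 729, which is the cubes 5³, 6³, 7³, ….
Track C is 25, 36, 49, 64, which is perfect squares starting at 5².
The 22nd slot belongs to track A; its 8th term is 125.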